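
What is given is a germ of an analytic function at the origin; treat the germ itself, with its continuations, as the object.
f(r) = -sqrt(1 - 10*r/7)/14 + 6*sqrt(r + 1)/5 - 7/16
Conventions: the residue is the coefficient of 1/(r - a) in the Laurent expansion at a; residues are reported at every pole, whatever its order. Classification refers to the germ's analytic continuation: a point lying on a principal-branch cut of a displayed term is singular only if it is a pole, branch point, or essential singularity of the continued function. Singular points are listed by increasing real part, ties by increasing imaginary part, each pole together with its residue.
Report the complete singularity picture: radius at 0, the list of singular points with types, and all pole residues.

Branch term (-1/14)*sqrt(1 - r/(7/10)): its argument vanishes at r = 7/10, a square-root branch point, modulus 7/10.
Branch term (6/5)*sqrt(1 - r/(-1)): its argument vanishes at r = -1, a square-root branch point, modulus 1.
The radius of convergence is the smallest modulus among the singular points: 7/10.
List the singular points by increasing real part (a conjugate pair: the negative imaginary part first).

Radius of convergence at 0: 7/10.
At -1: an algebraic (square-root) branch point.
At 7/10: an algebraic (square-root) branch point.


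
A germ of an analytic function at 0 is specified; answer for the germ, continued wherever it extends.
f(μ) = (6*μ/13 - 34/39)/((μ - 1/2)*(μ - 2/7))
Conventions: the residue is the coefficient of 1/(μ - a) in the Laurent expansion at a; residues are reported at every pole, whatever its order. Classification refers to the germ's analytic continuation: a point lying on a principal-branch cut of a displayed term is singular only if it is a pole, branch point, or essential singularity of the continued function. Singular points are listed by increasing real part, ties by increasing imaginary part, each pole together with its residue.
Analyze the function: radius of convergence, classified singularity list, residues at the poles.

Radius of convergence at 0: 2/7.
At 2/7: a pole of order 1; residue 404/117.
At 1/2: a pole of order 1; residue -350/117.

Denominator factor (μ - 2/7): pole of order 1 at 2/7, modulus 2/7.
Denominator factor (μ - 1/2): pole of order 1 at 1/2, modulus 1/2.
The radius of convergence is the smallest modulus among the singular points: 2/7.
At the order-1 pole 2/7 set g(μ) = (μ - (2/7))*f(μ) = (6*μ/13 - 34/39)/(μ - 1/2).
Simple pole: residue = g(a) at a = 2/7, which is 404/117.
At the order-1 pole 1/2 set g(μ) = (μ - (1/2))*f(μ) = (6*μ/13 - 34/39)/(μ - 2/7).
Simple pole: residue = g(a) at a = 1/2, which is -350/117.
List the singular points by increasing real part (a conjugate pair: the negative imaginary part first).


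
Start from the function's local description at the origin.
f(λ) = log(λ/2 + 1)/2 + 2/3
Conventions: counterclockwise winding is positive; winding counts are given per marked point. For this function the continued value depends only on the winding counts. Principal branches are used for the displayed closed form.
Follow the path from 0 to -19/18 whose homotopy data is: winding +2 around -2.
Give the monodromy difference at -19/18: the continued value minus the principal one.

The rational part is single-valued and drops out of the difference; each branch term changes only by its own monodromy.
(1/2)*log(1 - λ/(-2)): each positive loop around -2 adds 2*pi*i to the log, so winding +2 contributes (1/2)*(2)*2*pi*i = (2)*pi*i.
Summing the contributions at λ = -19/18 gives (2)*pi*i.

Continued minus principal equals (2)*pi*i.


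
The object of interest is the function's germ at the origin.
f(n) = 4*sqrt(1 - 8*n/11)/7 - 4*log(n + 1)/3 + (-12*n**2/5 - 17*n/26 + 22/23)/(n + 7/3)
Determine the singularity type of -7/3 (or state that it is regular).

The denominator factor n + 7/3 vanishes at -7/3 and appears to the power 1; the numerator there equals -94943/8970, nonzero, and no other factor vanishes.
The branch terms are analytic at this point.
Hence a pole whose order is the multiplicity, 1.

The point is a pole of order 1.


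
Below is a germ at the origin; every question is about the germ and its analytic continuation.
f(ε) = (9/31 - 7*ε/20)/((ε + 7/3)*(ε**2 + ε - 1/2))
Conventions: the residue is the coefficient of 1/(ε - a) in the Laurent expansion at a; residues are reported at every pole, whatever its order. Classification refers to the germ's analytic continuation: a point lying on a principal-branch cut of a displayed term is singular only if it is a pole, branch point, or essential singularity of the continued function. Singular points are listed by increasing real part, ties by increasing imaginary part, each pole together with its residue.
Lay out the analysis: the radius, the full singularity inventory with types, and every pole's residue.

Radius of convergence at 0: -1/2 + (1/2)*sqrt(3).
At -7/3: a pole of order 1; residue 6177/14570.
At -1/2 - (1/2)*sqrt(3): a pole of order 1; residue -6177/29140 - (415/2914)*sqrt(3).
At -1/2 + (1/2)*sqrt(3): a pole of order 1; residue -6177/29140 + (415/2914)*sqrt(3).


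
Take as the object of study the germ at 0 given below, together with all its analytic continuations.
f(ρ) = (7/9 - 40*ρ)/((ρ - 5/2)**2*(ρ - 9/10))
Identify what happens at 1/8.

The point is a regular point.

Denominator factors: ρ - 5/2 = -19/8 at ρ = 1/8; ρ - 9/10 = -31/40 at ρ = 1/8 — none vanishes.
So the germ continues analytically to 1/8.


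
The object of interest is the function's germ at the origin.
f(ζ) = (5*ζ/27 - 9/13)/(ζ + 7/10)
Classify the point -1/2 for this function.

Denominator factors: ζ + 7/10 = 1/5 at ζ = -1/2 — none vanishes.
So the germ continues analytically to -1/2.

The point is a regular point.


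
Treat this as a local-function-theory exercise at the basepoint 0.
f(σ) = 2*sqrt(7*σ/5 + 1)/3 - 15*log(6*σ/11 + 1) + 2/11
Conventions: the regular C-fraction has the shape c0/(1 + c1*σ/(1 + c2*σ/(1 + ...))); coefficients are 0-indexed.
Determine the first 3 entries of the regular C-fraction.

Taylor coefficients (expand at 0): a_0 = 28/33, a_1 = -1273/165, a_2 = 75071/36300.
c0 = a_0 = 28/33. Peel one level at a time: if S = 1 + c*σ/S' with S'(0) = 1, then c is the σ-coefficient of S and S' = c*σ/(S - 1).
S_1 = c0/f = 1 + (1273/140)*σ + (8650161/107800)*σ^2 + ...; c1 = 1273/140.
S_2 = c1*σ/(S_1 - 1) = 1 + (-8650161/980210)*σ + ...; c2 = -8650161/980210.

The regular C-fraction coefficients are [28/33, 1273/140, -8650161/980210].


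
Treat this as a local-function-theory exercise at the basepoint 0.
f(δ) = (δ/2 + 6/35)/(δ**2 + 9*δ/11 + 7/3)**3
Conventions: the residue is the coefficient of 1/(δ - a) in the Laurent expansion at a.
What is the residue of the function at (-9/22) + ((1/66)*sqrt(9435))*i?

The residue is ((1185921/128088773750)*sqrt(9435))*i.

The factor δ**2 + 9*δ/11 + 7/3 splits as (δ - a)(δ - a') with a = (-9/22) + ((1/66)*sqrt(9435))*i, a' = (-9/22) - ((1/66)*sqrt(9435))*i. At the order-3 pole a set g(δ) = (δ - a)^3*f(δ) = [δ/2 + 6/35] / (δ - a')^3.
Order-3 pole: residue = g''(a)/2; g''((-9/22) + ((1/66)*sqrt(9435))*i) = ((1185921/64044386875)*sqrt(9435))*i, so the residue is ((1185921/128088773750)*sqrt(9435))*i.


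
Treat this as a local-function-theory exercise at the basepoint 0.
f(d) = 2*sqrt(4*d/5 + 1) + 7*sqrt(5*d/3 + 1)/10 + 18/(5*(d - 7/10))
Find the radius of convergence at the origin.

The radius of convergence is 3/5.

Denominator factor (d - 7/10): pole of order 1 at 7/10, modulus 7/10.
Branch term (7/10)*sqrt(1 - d/(-3/5)): its argument vanishes at d = -3/5, a square-root branch point, modulus 3/5.
Branch term (2)*sqrt(1 - d/(-5/4)): its argument vanishes at d = -5/4, a square-root branch point, modulus 5/4.
The radius of convergence is the smallest modulus among the singular points: 3/5.


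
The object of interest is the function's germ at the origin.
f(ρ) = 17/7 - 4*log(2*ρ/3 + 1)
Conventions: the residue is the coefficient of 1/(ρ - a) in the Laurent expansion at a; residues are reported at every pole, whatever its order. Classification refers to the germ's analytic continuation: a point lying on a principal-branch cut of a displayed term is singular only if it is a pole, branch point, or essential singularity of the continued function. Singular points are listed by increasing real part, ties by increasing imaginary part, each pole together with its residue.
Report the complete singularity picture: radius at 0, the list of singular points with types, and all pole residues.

Radius of convergence at 0: 3/2.
At -3/2: a logarithmic branch point.

Branch term (-4)*log(1 - ρ/(-3/2)): its argument vanishes at ρ = -3/2, a logarithmic branch point, modulus 3/2.
The radius of convergence is the smallest modulus among the singular points: 3/2.


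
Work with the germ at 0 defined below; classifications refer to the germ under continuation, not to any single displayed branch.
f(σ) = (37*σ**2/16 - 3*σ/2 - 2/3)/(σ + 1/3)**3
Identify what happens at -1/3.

The denominator factor σ + 1/3 vanishes at -1/3 and appears to the power 3; the numerator there equals 13/144, nonzero, and no other factor vanishes.
Hence a pole whose order is the multiplicity, 3.

The point is a pole of order 3.


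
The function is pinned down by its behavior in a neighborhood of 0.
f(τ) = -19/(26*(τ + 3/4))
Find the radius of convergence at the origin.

Denominator factor (τ + 3/4): pole of order 1 at -3/4, modulus 3/4.
The radius of convergence is the smallest modulus among the singular points: 3/4.

The radius of convergence is 3/4.


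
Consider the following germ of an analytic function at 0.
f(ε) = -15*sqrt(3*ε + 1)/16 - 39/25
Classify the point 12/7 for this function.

There is no denominator, hence no pole anywhere.
Branch term sqrt(1 - ε/(-1/3)): argument at 12/7 is 43/7, nonzero, so 12/7 is not its branch point (a point on a principal cut is still regular for the continued germ).
So the germ continues analytically to 12/7.

The point is a regular point.


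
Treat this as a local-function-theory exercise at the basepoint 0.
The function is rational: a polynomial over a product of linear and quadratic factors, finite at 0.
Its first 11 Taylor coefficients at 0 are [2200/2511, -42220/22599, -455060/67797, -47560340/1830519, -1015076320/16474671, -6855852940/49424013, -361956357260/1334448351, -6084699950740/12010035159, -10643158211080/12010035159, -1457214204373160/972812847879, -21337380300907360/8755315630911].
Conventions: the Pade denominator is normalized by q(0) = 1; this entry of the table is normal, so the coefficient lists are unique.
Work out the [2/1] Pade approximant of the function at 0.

The Pade approximant has numerator coefficients [2200/2511, -8113532380/1542585141, 7214056120/13883266269]; denominator coefficients [1, -2378017/614331].


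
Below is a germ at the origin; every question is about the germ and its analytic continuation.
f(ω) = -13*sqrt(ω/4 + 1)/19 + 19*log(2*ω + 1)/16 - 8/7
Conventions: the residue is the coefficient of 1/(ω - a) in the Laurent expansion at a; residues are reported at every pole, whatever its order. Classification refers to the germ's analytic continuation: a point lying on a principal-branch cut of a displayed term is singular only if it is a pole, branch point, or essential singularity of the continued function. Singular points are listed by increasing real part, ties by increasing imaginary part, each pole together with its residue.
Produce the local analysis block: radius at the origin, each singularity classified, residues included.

Branch term (19/16)*log(1 - ω/(-1/2)): its argument vanishes at ω = -1/2, a logarithmic branch point, modulus 1/2.
Branch term (-13/19)*sqrt(1 - ω/(-4)): its argument vanishes at ω = -4, a square-root branch point, modulus 4.
The radius of convergence is the smallest modulus among the singular points: 1/2.
List the singular points by increasing real part (a conjugate pair: the negative imaginary part first).

Radius of convergence at 0: 1/2.
At -4: an algebraic (square-root) branch point.
At -1/2: a logarithmic branch point.


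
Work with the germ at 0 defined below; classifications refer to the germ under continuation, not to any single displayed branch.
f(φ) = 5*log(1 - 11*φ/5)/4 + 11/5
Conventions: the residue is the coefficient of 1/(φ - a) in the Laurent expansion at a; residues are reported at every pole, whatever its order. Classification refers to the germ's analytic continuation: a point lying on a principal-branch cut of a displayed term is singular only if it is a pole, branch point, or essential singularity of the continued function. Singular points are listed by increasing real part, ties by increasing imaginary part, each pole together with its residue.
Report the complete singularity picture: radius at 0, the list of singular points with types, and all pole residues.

Radius of convergence at 0: 5/11.
At 5/11: a logarithmic branch point.

Branch term (5/4)*log(1 - φ/(5/11)): its argument vanishes at φ = 5/11, a logarithmic branch point, modulus 5/11.
The radius of convergence is the smallest modulus among the singular points: 5/11.


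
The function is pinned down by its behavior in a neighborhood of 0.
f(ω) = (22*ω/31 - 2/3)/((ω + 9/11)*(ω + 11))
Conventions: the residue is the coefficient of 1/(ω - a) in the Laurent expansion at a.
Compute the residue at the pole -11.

The residue is 2167/2604.

At the order-1 pole -11 set g(ω) = (ω - (-11))*f(ω) = (22*ω/31 - 2/3)/(ω + 9/11).
Simple pole: residue = g(a) at a = -11, which is 2167/2604.


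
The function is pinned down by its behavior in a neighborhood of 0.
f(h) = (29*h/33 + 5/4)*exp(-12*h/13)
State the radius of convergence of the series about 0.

The factor exp(-12*h/13) is entire and contributes no finite singular point.
The polynomial part has no poles.
No finite singular points: the Taylor series at 0 converges everywhere.

The radius of convergence is infinite.


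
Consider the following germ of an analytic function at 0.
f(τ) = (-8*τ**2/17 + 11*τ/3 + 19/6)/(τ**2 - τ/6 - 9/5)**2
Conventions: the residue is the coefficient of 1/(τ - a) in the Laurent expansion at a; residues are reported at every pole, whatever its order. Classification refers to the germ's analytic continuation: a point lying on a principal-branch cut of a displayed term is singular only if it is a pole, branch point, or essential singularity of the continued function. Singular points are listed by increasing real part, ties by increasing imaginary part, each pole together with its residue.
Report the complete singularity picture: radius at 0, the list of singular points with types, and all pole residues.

Denominator factor (τ**2 - τ/6 - 9/5)^2: discriminant 1301/180, real irrational roots 1/12 + (1/60)*sqrt(6505) and 1/12 - (1/60)*sqrt(6505); poles of order 2, moduli 1/12 + (1/60)*sqrt(6505) and -1/12 + (1/60)*sqrt(6505).
The radius of convergence is the smallest modulus among the singular points: -1/12 + (1/60)*sqrt(6505).
The factor τ**2 - τ/6 - 9/5 splits as (τ - a)(τ - a') with a = 1/12 - (1/60)*sqrt(6505), a' = 1/12 + (1/60)*sqrt(6505). At the order-2 pole a set g(τ) = (τ - a)^2*f(τ) = [-8*τ**2/17 + 11*τ/3 + 19/6] / (τ - a')^2.
Order-2 pole: residue = g'(a); g'(1/12 - (1/60)*sqrt(6505)) = (158604/28774217)*sqrt(6505), so the residue is (158604/28774217)*sqrt(6505).
The factor τ**2 - τ/6 - 9/5 splits as (τ - a)(τ - a') with a = 1/12 + (1/60)*sqrt(6505), a' = 1/12 - (1/60)*sqrt(6505). At the order-2 pole a set g(τ) = (τ - a)^2*f(τ) = [-8*τ**2/17 + 11*τ/3 + 19/6] / (τ - a')^2.
Order-2 pole: residue = g'(a); g'(1/12 + (1/60)*sqrt(6505)) = -(158604/28774217)*sqrt(6505), so the residue is -(158604/28774217)*sqrt(6505).
List the singular points by increasing real part (a conjugate pair: the negative imaginary part first).

Radius of convergence at 0: -1/12 + (1/60)*sqrt(6505).
At 1/12 - (1/60)*sqrt(6505): a pole of order 2; residue (158604/28774217)*sqrt(6505).
At 1/12 + (1/60)*sqrt(6505): a pole of order 2; residue -(158604/28774217)*sqrt(6505).


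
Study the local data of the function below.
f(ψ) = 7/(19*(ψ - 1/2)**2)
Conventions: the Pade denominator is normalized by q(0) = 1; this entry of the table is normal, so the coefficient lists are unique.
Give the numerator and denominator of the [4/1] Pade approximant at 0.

Taylor coefficients needed (expand at 0): a_0 = 28/19, a_1 = 112/19, a_2 = 336/19, a_3 = 896/19, a_4 = 2240/19, a_5 = 5376/19.
Write the denominator as Q(ψ) = 1 + q1*ψ. Requiring Q*f - P = O(ψ^6) with deg P <= 4 kills the coefficients of ψ^5..ψ^5 in Q*f:
  ψ^5: a_5 + q1*a_4 = 0, i.e. 5376/19 + (2240/19)*q1 = 0.
Solving this linear system: q1 = -12/5.
The numerator is Q*f truncated at degree 4: P0 = a_0 = 28/19; P1 = a_1 + q1*a_0 = 224/95; P2 = a_2 + q1*a_1 = 336/95; P3 = a_3 + q1*a_2 = 448/95; P4 = a_4 + q1*a_3 = 448/95.

The Pade approximant has numerator coefficients [28/19, 224/95, 336/95, 448/95, 448/95]; denominator coefficients [1, -12/5].


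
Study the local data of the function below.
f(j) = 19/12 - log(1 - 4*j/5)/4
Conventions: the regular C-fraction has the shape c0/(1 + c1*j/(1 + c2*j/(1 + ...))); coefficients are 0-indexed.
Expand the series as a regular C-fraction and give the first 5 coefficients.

Taylor coefficients (expand at 0): a_0 = 19/12, a_1 = 1/5, a_2 = 2/25, a_3 = 16/375, a_4 = 16/625.
c0 = a_0 = 19/12. Peel one level at a time: if S = 1 + c*j/S' with S'(0) = 1, then c is the j-coefficient of S and S' = c*j/(S - 1).
S_1 = c0/f = 1 + (-12/95)*j + (-312/9025)*j^2 + ...; c1 = -12/95.
S_2 = c1*j/(S_1 - 1) = 1 + (-26/95)*j + (-4/75)*j^2 + ...; c2 = -26/95.
S_3 = c2*j/(S_2 - 1) = 1 + (-38/195)*j + (-304/7605)*j^2 + ...; c3 = -38/195.
S_4 = c3*j/(S_3 - 1) = 1 + (-8/39)*j + ...; c4 = -8/39.

The regular C-fraction coefficients are [19/12, -12/95, -26/95, -38/195, -8/39].


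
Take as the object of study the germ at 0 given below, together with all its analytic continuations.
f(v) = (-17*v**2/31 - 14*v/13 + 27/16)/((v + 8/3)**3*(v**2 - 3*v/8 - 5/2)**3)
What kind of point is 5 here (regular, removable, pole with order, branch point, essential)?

The point is a regular point.

Denominator factors: v + 8/3 = 23/3 at v = 5; v**2 - 3*v/8 - 5/2 = 165/8 at v = 5 — none vanishes.
So the germ continues analytically to 5.


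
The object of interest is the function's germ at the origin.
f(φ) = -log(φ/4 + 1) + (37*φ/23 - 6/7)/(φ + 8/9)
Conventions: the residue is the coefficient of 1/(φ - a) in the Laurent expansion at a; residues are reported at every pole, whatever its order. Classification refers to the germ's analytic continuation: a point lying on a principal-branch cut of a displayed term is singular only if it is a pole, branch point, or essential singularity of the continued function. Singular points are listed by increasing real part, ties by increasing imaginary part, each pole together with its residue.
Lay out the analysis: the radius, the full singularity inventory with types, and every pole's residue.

Radius of convergence at 0: 8/9.
At -4: a logarithmic branch point.
At -8/9: a pole of order 1; residue -3314/1449.

Denominator factor (φ + 8/9): pole of order 1 at -8/9, modulus 8/9.
Branch term (-1)*log(1 - φ/(-4)): its argument vanishes at φ = -4, a logarithmic branch point, modulus 4.
The radius of convergence is the smallest modulus among the singular points: 8/9.
The branch term is analytic at -8/9 and contributes nothing to the residue; only the rational part matters.
At the order-1 pole -8/9 set g(φ) = (φ - (-8/9))*(rational part) = 37*φ/23 - 6/7.
Simple pole: residue = g(a) at a = -8/9, which is -3314/1449.
List the singular points by increasing real part (a conjugate pair: the negative imaginary part first).


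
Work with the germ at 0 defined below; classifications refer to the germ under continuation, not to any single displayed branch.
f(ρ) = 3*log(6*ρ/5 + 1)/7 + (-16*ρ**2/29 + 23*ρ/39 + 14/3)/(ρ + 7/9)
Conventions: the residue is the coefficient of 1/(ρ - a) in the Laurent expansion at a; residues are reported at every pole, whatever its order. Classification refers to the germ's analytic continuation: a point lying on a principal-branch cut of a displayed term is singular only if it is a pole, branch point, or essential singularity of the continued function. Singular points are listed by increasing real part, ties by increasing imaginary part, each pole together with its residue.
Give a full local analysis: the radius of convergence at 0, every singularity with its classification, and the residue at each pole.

Radius of convergence at 0: 7/9.
At -5/6: a logarithmic branch point.
At -7/9: a pole of order 1; residue 118307/30537.

Denominator factor (ρ + 7/9): pole of order 1 at -7/9, modulus 7/9.
Branch term (3/7)*log(1 - ρ/(-5/6)): its argument vanishes at ρ = -5/6, a logarithmic branch point, modulus 5/6.
The radius of convergence is the smallest modulus among the singular points: 7/9.
The branch term is analytic at -7/9 and contributes nothing to the residue; only the rational part matters.
At the order-1 pole -7/9 set g(ρ) = (ρ - (-7/9))*(rational part) = -16*ρ**2/29 + 23*ρ/39 + 14/3.
Simple pole: residue = g(a) at a = -7/9, which is 118307/30537.
List the singular points by increasing real part (a conjugate pair: the negative imaginary part first).


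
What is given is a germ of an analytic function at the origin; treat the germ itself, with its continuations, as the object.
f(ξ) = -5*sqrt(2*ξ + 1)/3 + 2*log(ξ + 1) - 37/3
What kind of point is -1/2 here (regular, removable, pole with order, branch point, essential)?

The point is an algebraic (square-root) branch point.

The term (-5/3)*sqrt(1 - ξ/(-1/2)) has argument 1 - -1/2/(-1/2) = 0 at -1/2: a square-root (algebraic, two-sheeted) branch point; the remaining terms are analytic or single-valued there.


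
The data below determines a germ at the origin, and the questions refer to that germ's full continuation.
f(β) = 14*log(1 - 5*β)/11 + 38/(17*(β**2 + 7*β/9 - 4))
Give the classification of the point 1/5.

The term (14/11)*log(1 - β/(1/5)) has argument 1 - 1/5/(1/5) = 0 at 1/5: a logarithmic (infinitely-sheeted) branch point; the remaining terms are analytic or single-valued there.

The point is a logarithmic branch point.


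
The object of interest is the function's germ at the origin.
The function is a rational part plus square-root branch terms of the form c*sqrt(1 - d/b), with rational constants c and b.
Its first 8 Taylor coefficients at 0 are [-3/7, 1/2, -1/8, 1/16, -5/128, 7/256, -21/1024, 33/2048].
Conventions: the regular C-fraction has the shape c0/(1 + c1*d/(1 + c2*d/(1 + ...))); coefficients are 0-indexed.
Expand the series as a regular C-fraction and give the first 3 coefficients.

The regular C-fraction coefficients are [-3/7, 7/6, -11/12].

Taylor coefficients (read off): a_0 = -3/7, a_1 = 1/2, a_2 = -1/8.
c0 = a_0 = -3/7. Peel one level at a time: if S = 1 + c*d/S' with S'(0) = 1, then c is the d-coefficient of S and S' = c*d/(S - 1).
S_1 = c0/f = 1 + (7/6)*d + (77/72)*d^2 + ...; c1 = 7/6.
S_2 = c1*d/(S_1 - 1) = 1 + (-11/12)*d + ...; c2 = -11/12.


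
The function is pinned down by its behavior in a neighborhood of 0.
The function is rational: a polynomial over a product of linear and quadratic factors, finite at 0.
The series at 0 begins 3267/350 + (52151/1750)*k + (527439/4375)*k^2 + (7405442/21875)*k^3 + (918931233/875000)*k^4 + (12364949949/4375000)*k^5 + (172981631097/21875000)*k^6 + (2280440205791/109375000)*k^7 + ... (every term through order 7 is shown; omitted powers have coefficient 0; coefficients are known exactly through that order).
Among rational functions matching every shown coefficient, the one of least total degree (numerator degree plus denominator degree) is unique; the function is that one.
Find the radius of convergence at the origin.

The radius of convergence is (1/11)*sqrt(22).

No rational of total degree below 6 reproduces all 8 coefficients; solving the [1/5] Pade equations on them gives f(k) = (-4*k/3 - 18/35)/((k - 5/3)*(k**2 - 2/11)**2), whose expansion matches every shown term.
Denominator factor (k - 5/3): pole of order 1 at 5/3, modulus 5/3.
Denominator factor (k**2 - 2/11)^2: discriminant 8/11, real irrational roots (1/11)*sqrt(22) and -(1/11)*sqrt(22); poles of order 2, moduli (1/11)*sqrt(22) and (1/11)*sqrt(22).
The radius of convergence is the smallest modulus among the singular points: (1/11)*sqrt(22).


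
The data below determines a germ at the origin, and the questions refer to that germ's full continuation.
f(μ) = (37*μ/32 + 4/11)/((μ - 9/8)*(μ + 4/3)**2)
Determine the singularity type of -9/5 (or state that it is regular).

Denominator factors: μ - 9/8 = -117/40 at μ = -9/5; μ + 4/3 = -7/15 at μ = -9/5 — none vanishes.
So the germ continues analytically to -9/5.

The point is a regular point.


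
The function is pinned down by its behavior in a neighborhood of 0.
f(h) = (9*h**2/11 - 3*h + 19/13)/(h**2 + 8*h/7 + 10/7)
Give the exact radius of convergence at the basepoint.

The radius of convergence is (1/7)*sqrt(70).

Denominator factor (h**2 + 8*h/7 + 10/7): discriminant -216/49, complex-conjugate roots (-4/7) + ((3/7)*sqrt(6))*i and (-4/7) - ((3/7)*sqrt(6))*i; poles of order 1, moduli (1/7)*sqrt(70) and (1/7)*sqrt(70).
The radius of convergence is the smallest modulus among the singular points: (1/7)*sqrt(70).


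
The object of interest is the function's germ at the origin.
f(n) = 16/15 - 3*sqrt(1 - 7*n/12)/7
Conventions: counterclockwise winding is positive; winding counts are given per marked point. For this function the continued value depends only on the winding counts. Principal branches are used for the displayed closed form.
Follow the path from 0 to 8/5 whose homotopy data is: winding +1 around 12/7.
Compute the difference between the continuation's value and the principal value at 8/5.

The rational part is single-valued and drops out of the difference; each branch term changes only by its own monodromy.
(-3/7)*sqrt(1 - n/(12/7)): winding +1 is odd, the square root flips sign, contributing -2*(-3/7)*sqrt(1 - (8/5)/(12/7)) = -2*(-3/7)*sqrt(1/15) = (2/35)*sqrt(15).
Summing the contributions at n = 8/5 gives (2/35)*sqrt(15).

Continued minus principal equals (2/35)*sqrt(15).


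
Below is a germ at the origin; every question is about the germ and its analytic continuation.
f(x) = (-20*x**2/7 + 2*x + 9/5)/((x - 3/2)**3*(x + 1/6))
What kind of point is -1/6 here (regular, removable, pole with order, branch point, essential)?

The point is a pole of order 1.

The denominator factor x + 1/6 vanishes at -1/6 and appears to the power 1; the numerator there equals 437/315, nonzero, and no other factor vanishes.
Hence a pole whose order is the multiplicity, 1.


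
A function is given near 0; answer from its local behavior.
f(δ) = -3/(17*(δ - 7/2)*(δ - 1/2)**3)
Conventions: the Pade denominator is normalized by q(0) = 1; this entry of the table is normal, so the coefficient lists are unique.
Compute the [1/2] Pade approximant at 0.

The Pade approximant has numerator coefficients [-48/119, -40/119]; denominator coefficients [1, -229/42, 178/21].

Taylor coefficients needed (expand at 0): a_0 = -48/119, a_1 = -2112/833, a_2 = -60672/5831, a_3 = -1438464/40817.
Write the denominator as Q(δ) = 1 + q1*δ + q2*δ^2. Requiring Q*f - P = O(δ^4) with deg P <= 1 kills the coefficients of δ^2..δ^3 in Q*f:
  δ^2: a_2 + q1*a_1 + q2*a_0 = 0, i.e. -60672/5831 + (-2112/833)*q1 + (-48/119)*q2 = 0.
  δ^3: a_3 + q1*a_2 + q2*a_1 = 0, i.e. -1438464/40817 + (-60672/5831)*q1 + (-2112/833)*q2 = 0.
Solving this linear system: q1 = -229/42, q2 = 178/21.
The numerator is Q*f truncated at degree 1: P0 = a_0 = -48/119; P1 = a_1 + q1*a_0 = -40/119.


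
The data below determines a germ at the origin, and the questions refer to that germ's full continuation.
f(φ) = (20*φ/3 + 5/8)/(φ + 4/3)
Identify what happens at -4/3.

The point is a pole of order 1.

The denominator factor φ + 4/3 vanishes at -4/3 and appears to the power 1; the numerator there equals -595/72, nonzero, and no other factor vanishes.
Hence a pole whose order is the multiplicity, 1.


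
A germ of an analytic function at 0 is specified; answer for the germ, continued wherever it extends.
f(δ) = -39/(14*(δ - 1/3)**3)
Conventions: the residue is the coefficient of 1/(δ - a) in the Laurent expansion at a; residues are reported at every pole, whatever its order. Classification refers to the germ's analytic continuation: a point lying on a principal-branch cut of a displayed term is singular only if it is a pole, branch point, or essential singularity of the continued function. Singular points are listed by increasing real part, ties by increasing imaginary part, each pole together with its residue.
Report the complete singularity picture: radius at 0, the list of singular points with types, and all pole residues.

Denominator factor (δ - 1/3)^3: pole of order 3 at 1/3, modulus 1/3.
The radius of convergence is the smallest modulus among the singular points: 1/3.
At the order-3 pole 1/3 set g(δ) = (δ - (1/3))^3*f(δ) = -39/14.
Order-3 pole: residue = g''(a)/2; g''(1/3) = 0, so the residue is 0.

Radius of convergence at 0: 1/3.
At 1/3: a pole of order 3; residue 0.


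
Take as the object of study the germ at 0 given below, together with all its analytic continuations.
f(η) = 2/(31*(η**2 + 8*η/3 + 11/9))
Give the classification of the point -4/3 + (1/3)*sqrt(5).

The denominator factor η**2 + 8*η/3 + 11/9 vanishes at -4/3 + (1/3)*sqrt(5) and appears to the power 1; the numerator there equals 2/31, nonzero, and no other factor vanishes.
Hence a pole whose order is the multiplicity, 1.

The point is a pole of order 1.


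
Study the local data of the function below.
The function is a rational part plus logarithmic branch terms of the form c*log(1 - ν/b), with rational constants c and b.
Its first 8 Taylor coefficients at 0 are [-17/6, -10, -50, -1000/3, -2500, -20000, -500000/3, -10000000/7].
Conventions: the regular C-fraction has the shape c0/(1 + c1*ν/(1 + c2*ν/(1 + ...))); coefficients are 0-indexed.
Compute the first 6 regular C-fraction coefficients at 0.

Taylor coefficients (read off): a_0 = -17/6, a_1 = -10, a_2 = -50, a_3 = -1000/3, a_4 = -2500, a_5 = -20000.
c0 = a_0 = -17/6. Peel one level at a time: if S = 1 + c*ν/S' with S'(0) = 1, then c is the ν-coefficient of S and S' = c*ν/(S - 1).
S_1 = c0/f = 1 + (-60/17)*ν + (-1500/289)*ν^2 + ...; c1 = -60/17.
S_2 = c1*ν/(S_1 - 1) = 1 + (-25/17)*ν + (-25/3)*ν^2 + ...; c2 = -25/17.
S_3 = c2*ν/(S_2 - 1) = 1 + (-17/3)*ν + (34/9)*ν^2 + ...; c3 = -17/3.
S_4 = c3*ν/(S_3 - 1) = 1 + (2/3)*ν + (-20/3)*ν^2 + ...; c4 = 2/3.
S_5 = c4*ν/(S_4 - 1) = 1 + (10)*ν + ...; c5 = 10.

The regular C-fraction coefficients are [-17/6, -60/17, -25/17, -17/3, 2/3, 10].


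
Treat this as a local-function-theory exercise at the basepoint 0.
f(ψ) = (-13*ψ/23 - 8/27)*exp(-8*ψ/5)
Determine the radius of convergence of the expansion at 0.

The factor exp(-8*ψ/5) is entire and contributes no finite singular point.
The polynomial part has no poles.
No finite singular points: the Taylor series at 0 converges everywhere.

The radius of convergence is infinite.


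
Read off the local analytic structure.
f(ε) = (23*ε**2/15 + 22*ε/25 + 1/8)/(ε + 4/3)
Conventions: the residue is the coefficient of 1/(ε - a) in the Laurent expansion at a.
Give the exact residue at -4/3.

The residue is 9059/5400.

At the order-1 pole -4/3 set g(ε) = (ε - (-4/3))*f(ε) = 23*ε**2/15 + 22*ε/25 + 1/8.
Simple pole: residue = g(a) at a = -4/3, which is 9059/5400.


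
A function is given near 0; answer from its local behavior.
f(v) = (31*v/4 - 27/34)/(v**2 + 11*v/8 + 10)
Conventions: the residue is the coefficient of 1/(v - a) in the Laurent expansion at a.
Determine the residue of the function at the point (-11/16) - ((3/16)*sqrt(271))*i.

The residue is (31/8) - ((6661/110568)*sqrt(271))*i.

The factor v**2 + 11*v/8 + 10 splits as (v - a)(v - a') with a = (-11/16) - ((3/16)*sqrt(271))*i, a' = (-11/16) + ((3/16)*sqrt(271))*i. At the order-1 pole a set g(v) = (v - a)*f(v) = [31*v/4 - 27/34] / (v - a').
Simple pole: residue = g(a) at a = (-11/16) - ((3/16)*sqrt(271))*i, which is (31/8) - ((6661/110568)*sqrt(271))*i.


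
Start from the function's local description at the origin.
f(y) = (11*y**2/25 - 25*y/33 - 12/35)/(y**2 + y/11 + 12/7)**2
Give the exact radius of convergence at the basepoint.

The radius of convergence is (2/7)*sqrt(21).

Denominator factor (y**2 + y/11 + 12/7)^2: discriminant -5801/847, complex-conjugate roots (-1/22) + ((1/154)*sqrt(40607))*i and (-1/22) - ((1/154)*sqrt(40607))*i; poles of order 2, moduli (2/7)*sqrt(21) and (2/7)*sqrt(21).
The radius of convergence is the smallest modulus among the singular points: (2/7)*sqrt(21).


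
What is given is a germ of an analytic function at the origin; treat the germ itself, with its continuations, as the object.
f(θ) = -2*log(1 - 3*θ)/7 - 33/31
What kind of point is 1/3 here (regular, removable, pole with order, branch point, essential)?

The term (-2/7)*log(1 - θ/(1/3)) has argument 1 - 1/3/(1/3) = 0 at 1/3: a logarithmic (infinitely-sheeted) branch point; the remaining terms are analytic or single-valued there.

The point is a logarithmic branch point.


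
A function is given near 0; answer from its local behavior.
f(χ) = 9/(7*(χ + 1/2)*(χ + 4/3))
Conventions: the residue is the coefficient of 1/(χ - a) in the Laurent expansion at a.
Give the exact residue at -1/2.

At the order-1 pole -1/2 set g(χ) = (χ - (-1/2))*f(χ) = 9/(7*(χ + 4/3)).
Simple pole: residue = g(a) at a = -1/2, which is 54/35.

The residue is 54/35.


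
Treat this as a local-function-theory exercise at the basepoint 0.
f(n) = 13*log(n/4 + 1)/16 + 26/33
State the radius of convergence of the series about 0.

Branch term (13/16)*log(1 - n/(-4)): its argument vanishes at n = -4, a logarithmic branch point, modulus 4.
The radius of convergence is the smallest modulus among the singular points: 4.

The radius of convergence is 4.


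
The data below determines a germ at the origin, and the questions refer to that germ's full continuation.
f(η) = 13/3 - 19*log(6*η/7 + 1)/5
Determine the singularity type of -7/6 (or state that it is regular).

The term (-19/5)*log(1 - η/(-7/6)) has argument 1 - -7/6/(-7/6) = 0 at -7/6: a logarithmic (infinitely-sheeted) branch point; the remaining terms are analytic or single-valued there.

The point is a logarithmic branch point.


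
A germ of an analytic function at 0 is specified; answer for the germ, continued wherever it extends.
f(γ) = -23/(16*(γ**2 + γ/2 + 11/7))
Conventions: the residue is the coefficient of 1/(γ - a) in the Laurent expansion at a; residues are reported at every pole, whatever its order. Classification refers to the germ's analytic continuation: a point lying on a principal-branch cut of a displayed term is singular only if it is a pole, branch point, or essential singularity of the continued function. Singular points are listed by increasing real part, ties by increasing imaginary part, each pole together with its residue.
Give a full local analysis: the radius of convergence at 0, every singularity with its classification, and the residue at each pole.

Denominator factor (γ**2 + γ/2 + 11/7): discriminant -169/28, complex-conjugate roots (-1/4) + ((13/28)*sqrt(7))*i and (-1/4) - ((13/28)*sqrt(7))*i; poles of order 1, moduli (1/7)*sqrt(77) and (1/7)*sqrt(77).
The radius of convergence is the smallest modulus among the singular points: (1/7)*sqrt(77).
The factor γ**2 + γ/2 + 11/7 splits as (γ - a)(γ - a') with a = (-1/4) - ((13/28)*sqrt(7))*i, a' = (-1/4) + ((13/28)*sqrt(7))*i. At the order-1 pole a set g(γ) = (γ - a)*f(γ) = [-23/16] / (γ - a').
Simple pole: residue = g(a) at a = (-1/4) - ((13/28)*sqrt(7))*i, which is -((23/104)*sqrt(7))*i.
The factor γ**2 + γ/2 + 11/7 splits as (γ - a)(γ - a') with a = (-1/4) + ((13/28)*sqrt(7))*i, a' = (-1/4) - ((13/28)*sqrt(7))*i. At the order-1 pole a set g(γ) = (γ - a)*f(γ) = [-23/16] / (γ - a').
Simple pole: residue = g(a) at a = (-1/4) + ((13/28)*sqrt(7))*i, which is ((23/104)*sqrt(7))*i.
List the singular points by increasing real part (a conjugate pair: the negative imaginary part first).

Radius of convergence at 0: (1/7)*sqrt(77).
At (-1/4) - ((13/28)*sqrt(7))*i: a pole of order 1; residue -((23/104)*sqrt(7))*i.
At (-1/4) + ((13/28)*sqrt(7))*i: a pole of order 1; residue ((23/104)*sqrt(7))*i.


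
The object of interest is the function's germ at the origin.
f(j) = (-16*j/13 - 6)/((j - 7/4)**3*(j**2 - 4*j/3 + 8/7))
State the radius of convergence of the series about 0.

The radius of convergence is (2/7)*sqrt(14).

Denominator factor (j - 7/4)^3: pole of order 3 at 7/4, modulus 7/4.
Denominator factor (j**2 - 4*j/3 + 8/7): discriminant -176/63, complex-conjugate roots (2/3) + ((2/21)*sqrt(77))*i and (2/3) - ((2/21)*sqrt(77))*i; poles of order 1, moduli (2/7)*sqrt(14) and (2/7)*sqrt(14).
The radius of convergence is the smallest modulus among the singular points: (2/7)*sqrt(14).


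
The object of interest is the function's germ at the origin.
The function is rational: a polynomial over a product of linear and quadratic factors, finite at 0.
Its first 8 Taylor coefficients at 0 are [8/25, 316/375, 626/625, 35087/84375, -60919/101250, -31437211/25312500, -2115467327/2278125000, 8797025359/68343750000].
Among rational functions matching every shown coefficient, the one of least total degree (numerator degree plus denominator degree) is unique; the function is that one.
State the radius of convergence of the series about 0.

No rational of total degree below 5 reproduces all 8 coefficients; solving the [0/5] Pade equations on them gives f(ν) = -1/((ν - 2)*(ν**2 - 4*ν/3 + 5/4)**2), whose expansion matches every shown term.
Denominator factor (ν**2 - 4*ν/3 + 5/4)^2: discriminant -29/9, complex-conjugate roots (2/3) + ((1/6)*sqrt(29))*i and (2/3) - ((1/6)*sqrt(29))*i; poles of order 2, moduli (1/2)*sqrt(5) and (1/2)*sqrt(5).
Denominator factor (ν - 2): pole of order 1 at 2, modulus 2.
The radius of convergence is the smallest modulus among the singular points: (1/2)*sqrt(5).

The radius of convergence is (1/2)*sqrt(5).


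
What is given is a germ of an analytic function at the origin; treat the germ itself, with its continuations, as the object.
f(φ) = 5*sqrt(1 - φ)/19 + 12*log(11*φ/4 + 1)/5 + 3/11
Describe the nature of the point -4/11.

The point is a logarithmic branch point.

The term (12/5)*log(1 - φ/(-4/11)) has argument 1 - -4/11/(-4/11) = 0 at -4/11: a logarithmic (infinitely-sheeted) branch point; the remaining terms are analytic or single-valued there.


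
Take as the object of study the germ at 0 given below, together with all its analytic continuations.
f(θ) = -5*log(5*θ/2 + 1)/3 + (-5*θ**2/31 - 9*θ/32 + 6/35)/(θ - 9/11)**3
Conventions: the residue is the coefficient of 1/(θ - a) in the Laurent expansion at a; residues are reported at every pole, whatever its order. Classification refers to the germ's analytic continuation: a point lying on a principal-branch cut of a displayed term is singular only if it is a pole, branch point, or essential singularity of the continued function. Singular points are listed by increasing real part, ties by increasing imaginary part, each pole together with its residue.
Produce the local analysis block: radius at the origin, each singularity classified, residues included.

Radius of convergence at 0: 2/5.
At -2/5: a logarithmic branch point.
At 9/11: a pole of order 3; residue -5/31.

Denominator factor (θ - 9/11)^3: pole of order 3 at 9/11, modulus 9/11.
Branch term (-5/3)*log(1 - θ/(-2/5)): its argument vanishes at θ = -2/5, a logarithmic branch point, modulus 2/5.
The radius of convergence is the smallest modulus among the singular points: 2/5.
The branch term is analytic at 9/11 and contributes nothing to the residue; only the rational part matters.
At the order-3 pole 9/11 set g(θ) = (θ - (9/11))^3*(rational part) = -5*θ**2/31 - 9*θ/32 + 6/35.
Order-3 pole: residue = g''(a)/2; g''(9/11) = -10/31, so the residue is -5/31.
List the singular points by increasing real part (a conjugate pair: the negative imaginary part first).
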